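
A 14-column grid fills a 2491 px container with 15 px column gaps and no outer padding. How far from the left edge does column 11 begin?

1790 px

2491 − 13·15 = 2296; ÷14 gives c = 164 px.
Each column+gutter stride is 179 px; with no margin, 10 of them is 1790 px.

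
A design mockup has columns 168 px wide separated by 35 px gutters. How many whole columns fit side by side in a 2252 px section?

11 columns

k columns need k·168 + (k−1)·35 = k·203 − 35.
k·203 − 35 ≤ 2252 → k ≤ 2287 / 203 ≈ 11.27, so k = 11.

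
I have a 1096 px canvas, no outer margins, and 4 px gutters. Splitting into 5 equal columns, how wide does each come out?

5 columns + 4 gutters: 5c + 4·4 = 1096.
5c = 1096 − 16 = 1080, so c = 216 px.

216 px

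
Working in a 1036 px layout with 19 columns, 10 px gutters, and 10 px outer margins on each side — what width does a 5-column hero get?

Take off 20 px of margins, leaving 1016 px.
1016 − 18·10 = 836; ÷19 gives c = 44 px.
Span of 5: 5·44 + 4·10 = 220 + 40 = 260 px.

260 px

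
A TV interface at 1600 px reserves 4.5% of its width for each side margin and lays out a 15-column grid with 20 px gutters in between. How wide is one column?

78.4 px

1600 × (1 − 2·4.5%) = 1600 × 91% = 1456 px for the columns.
15c + 14·20 = 1456 → 15c = 1176 → c = 78.4 px.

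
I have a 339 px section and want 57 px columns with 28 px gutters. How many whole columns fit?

4 columns

k columns need k·57 + (k−1)·28 = k·85 − 28.
k·85 − 28 ≤ 339 → k ≤ 367 / 85 ≈ 4.32, so k = 4.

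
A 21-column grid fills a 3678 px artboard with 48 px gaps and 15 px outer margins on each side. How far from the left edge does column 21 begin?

Inside the margins: 3678 − 30 = 3648 px.
21 columns + 20 gaps: 21c + 20·48 = 3648.
21c = 3648 − 960 = 2688, so c = 128 px.
Column 21 starts at margin + 20·(column + gutter) = 15 + 20·176 = 3535 px.

3535 px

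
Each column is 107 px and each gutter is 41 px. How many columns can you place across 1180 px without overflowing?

k columns need k·107 + (k−1)·41 = k·148 − 41.
k·148 − 41 ≤ 1180 → k ≤ 1221 / 148 ≈ 8.25, so k = 8.

8 columns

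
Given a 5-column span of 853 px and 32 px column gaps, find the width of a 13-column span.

5c + 4·32 = 853 → 5c = 725 → c = 145 px.
13 columns plus 12 column gaps: 1885 + 384 = 2269 px.

2269 px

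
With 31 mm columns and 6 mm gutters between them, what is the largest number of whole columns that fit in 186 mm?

k columns need k·31 + (k−1)·6 = k·37 − 6.
k·37 − 6 ≤ 186 → k ≤ 192 / 37 ≈ 5.19, so k = 5.

5 columns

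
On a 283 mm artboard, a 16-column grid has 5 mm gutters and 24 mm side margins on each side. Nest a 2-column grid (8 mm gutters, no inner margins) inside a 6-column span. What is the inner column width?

Outer content = 283 − 2·24 = 235 mm.
16 columns + 15 gutters: 16c + 15·5 = 235.
16c = 235 − 75 = 160, so c = 10 mm.
Span of 6: 6·10 + 5·5 = 60 + 25 = 85 mm.
2 columns + 1 gutter: 2d + 1·8 = 85.
2d = 85 − 8 = 77, so d = 38.5 mm.

38.5 mm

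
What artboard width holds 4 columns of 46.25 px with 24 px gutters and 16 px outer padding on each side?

Artboard = 2·16 + 4·46.25 + 3·24 = 32 + 185 + 72 = 289 px.

289 px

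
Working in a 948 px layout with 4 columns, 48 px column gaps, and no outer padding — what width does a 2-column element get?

4c + 3·48 = 948 → 4c = 804 → c = 201 px.
2-column span = 2·201 + 1·48 = 450 px.

450 px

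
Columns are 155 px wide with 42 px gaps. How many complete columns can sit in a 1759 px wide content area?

9 columns

Each extra column adds 155 + 42 = 197 px.
(1759 + 42) / 197 = 9.14, so 9 columns fit.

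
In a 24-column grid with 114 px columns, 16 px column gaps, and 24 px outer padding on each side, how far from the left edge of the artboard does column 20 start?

2494 px

Each column+gutter stride is 130 px; 19 of them past the 24 px margin is 24 + 2470 = 2494 px.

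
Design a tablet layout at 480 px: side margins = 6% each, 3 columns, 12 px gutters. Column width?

Each margin = 6% of 480 = 28.8 px; content = 480 − 2·28.8 = 422.4 px.
3c + 2·12 = 422.4 → 3c = 398.4 → c = 132.8 px.

132.8 px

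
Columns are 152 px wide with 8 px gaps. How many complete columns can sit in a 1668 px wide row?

10 columns

k columns need k·152 + (k−1)·8 = k·160 − 8.
k·160 − 8 ≤ 1668 → k ≤ 1676 / 160 ≈ 10.47, so k = 10.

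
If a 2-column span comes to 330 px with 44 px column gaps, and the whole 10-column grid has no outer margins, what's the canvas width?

Subtracting 1 column gap of 44 leaves 286 for 2 columns, so c = 143 px.
Canvas = 10·143 + 9·44 = 1430 + 396 = 1826 px.

1826 px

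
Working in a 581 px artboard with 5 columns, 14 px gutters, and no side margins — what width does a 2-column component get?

224 px

581 − 4·14 = 525; ÷5 gives c = 105 px.
2-column span = 2·105 + 1·14 = 224 px.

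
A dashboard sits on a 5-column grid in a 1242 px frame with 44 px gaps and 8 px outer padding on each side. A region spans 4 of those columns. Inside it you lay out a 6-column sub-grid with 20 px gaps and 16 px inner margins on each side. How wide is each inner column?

Take off 16 px of margins, leaving 1226 px.
Subtracting 4 gaps of 44 leaves 1050 for 5 columns, so c = 210 px.
4 columns plus 3 gaps: 840 + 132 = 972 px.
Inner content = 972 − 2·16 = 940 px.
940 − 5·20 = 840; ÷6 gives d = 140 px.

140 px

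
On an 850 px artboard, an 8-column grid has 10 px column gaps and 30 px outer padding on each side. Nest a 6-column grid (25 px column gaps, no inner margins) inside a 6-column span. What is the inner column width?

77.5 px

Subtract both margins: 850 − 2·30 = 790 px.
790 − 7·10 = 720; ÷8 gives c = 90 px.
6-column span = 6·90 + 5·10 = 590 px.
Subtracting 5 column gaps of 25 leaves 465 for 6 columns, so d = 77.5 px.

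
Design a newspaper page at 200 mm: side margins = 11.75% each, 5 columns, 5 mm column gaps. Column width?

Each margin = 11.75% of 200 = 23.5 mm; content = 200 − 2·23.5 = 153 mm.
Subtracting 4 column gaps of 5 leaves 133 for 5 columns, so c = 26.6 mm.

26.6 mm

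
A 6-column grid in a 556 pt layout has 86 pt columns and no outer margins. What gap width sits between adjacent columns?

6·86 + 5g = 556 → 5g = 40 → g = 8 pt.

8 pt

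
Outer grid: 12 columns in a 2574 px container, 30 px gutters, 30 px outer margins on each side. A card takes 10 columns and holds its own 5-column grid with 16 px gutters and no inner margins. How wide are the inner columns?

Inside the margins: 2574 − 60 = 2514 px.
12c + 11·30 = 2514 → 12c = 2184 → c = 182 px.
10 columns plus 9 gutters: 1820 + 270 = 2090 px.
5d + 4·16 = 2090 → 5d = 2026 → d = 405.2 px.

405.2 px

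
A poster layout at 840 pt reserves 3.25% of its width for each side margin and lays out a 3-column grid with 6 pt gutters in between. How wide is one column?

257.8 pt

840 × (1 − 2·3.25%) = 840 × 93.5% = 785.4 pt for the columns.
785.4 − 2·6 = 773.4; ÷3 gives c = 257.8 pt.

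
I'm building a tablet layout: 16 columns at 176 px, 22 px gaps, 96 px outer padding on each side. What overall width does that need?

3338 px

Total width: 2·96 + 16·176 + 15·22 = 3338 px.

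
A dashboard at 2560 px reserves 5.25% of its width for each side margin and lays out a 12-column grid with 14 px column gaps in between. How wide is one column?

178.1 px

2560 × (1 − 2·5.25%) = 2560 × 89.5% = 2291.2 px for the columns.
Subtracting 11 column gaps of 14 leaves 2137.2 for 12 columns, so c = 178.1 px.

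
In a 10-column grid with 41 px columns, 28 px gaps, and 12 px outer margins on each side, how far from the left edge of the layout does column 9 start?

Before column 9: the margin + 8 columns + 8 gaps.
Offset = 12 + 8·(41 + 28) = 12 + 552 = 564 px.

564 px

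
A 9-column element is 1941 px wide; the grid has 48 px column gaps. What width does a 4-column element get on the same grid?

836 px

9 columns + 8 column gaps: 9c + 8·48 = 1941.
9c = 1941 − 384 = 1557, so c = 173 px.
4-column span = 4·173 + 3·48 = 836 px.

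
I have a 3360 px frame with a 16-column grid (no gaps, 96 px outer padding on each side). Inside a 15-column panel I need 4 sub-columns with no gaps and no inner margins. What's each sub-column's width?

Outer content = 3360 − 2·96 = 3168 px.
16c = 3168 → c = 198 px.
15-column span = 15·198 = 2970 px.
2970 / 4 = 742.5 px per column.

742.5 px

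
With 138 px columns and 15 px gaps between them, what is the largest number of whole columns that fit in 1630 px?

Each extra column adds 138 + 15 = 153 px.
(1630 + 15) / 153 = 10.75, so 10 columns fit.

10 columns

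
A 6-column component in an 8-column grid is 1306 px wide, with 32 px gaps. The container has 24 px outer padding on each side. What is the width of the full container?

1800 px

Subtracting 5 gaps of 32 leaves 1146 for 6 columns, so c = 191 px.
Total width: 2·24 + 8·191 + 7·32 = 1800 px.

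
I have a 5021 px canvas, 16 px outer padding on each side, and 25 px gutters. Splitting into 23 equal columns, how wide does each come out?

Inside the margins: 5021 − 32 = 4989 px.
23 columns + 22 gutters: 23c + 22·25 = 4989.
23c = 4989 − 550 = 4439, so c = 193 px.

193 px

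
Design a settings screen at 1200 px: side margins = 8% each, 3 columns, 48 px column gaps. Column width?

Margins: 8% × 1200 = 96 px each, so content = 1200 − 192 = 1008 px.
3 columns + 2 column gaps: 3c + 2·48 = 1008.
3c = 1008 − 96 = 912, so c = 304 px.

304 px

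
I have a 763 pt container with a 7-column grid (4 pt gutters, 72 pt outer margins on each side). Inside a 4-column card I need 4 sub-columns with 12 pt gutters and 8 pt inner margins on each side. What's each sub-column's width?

75 pt

Outer content = 763 − 2·72 = 619 pt.
Subtracting 6 gutters of 4 leaves 595 for 7 columns, so c = 85 pt.
Span of 4: 4·85 + 3·4 = 340 + 12 = 352 pt.
Inner content = 352 − 2·8 = 336 pt.
Subtracting 3 gutters of 12 leaves 300 for 4 columns, so d = 75 pt.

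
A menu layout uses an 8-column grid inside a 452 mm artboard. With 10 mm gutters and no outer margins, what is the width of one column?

Subtracting 7 gutters of 10 leaves 382 for 8 columns, so c = 47.75 mm.

47.75 mm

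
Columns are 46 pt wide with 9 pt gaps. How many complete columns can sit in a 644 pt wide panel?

11 columns

11 columns: 11·46 + 10·9 = 596 pt ≤ 644.
12 columns: 651 pt > 644. So 11.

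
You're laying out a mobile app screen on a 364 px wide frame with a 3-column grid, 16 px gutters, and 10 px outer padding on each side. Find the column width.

Content width = 364 − 2·10 = 344 px.
Subtracting 2 gutters of 16 leaves 312 for 3 columns, so c = 104 px.

104 px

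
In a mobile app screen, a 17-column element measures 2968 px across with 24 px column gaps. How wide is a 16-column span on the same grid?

17c + 16·24 = 2968 → 17c = 2584 → c = 152 px.
16 columns plus 15 column gaps: 2432 + 360 = 2792 px.

2792 px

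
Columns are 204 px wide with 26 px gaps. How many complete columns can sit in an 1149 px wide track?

k columns need k·204 + (k−1)·26 = k·230 − 26.
k·230 − 26 ≤ 1149 → k ≤ 1175 / 230 ≈ 5.11, so k = 5.

5 columns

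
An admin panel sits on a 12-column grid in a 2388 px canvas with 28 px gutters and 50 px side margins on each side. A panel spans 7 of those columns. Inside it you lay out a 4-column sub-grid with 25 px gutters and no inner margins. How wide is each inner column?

Outer content = 2388 − 2·50 = 2288 px.
Subtracting 11 gutters of 28 leaves 1980 for 12 columns, so c = 165 px.
7 columns plus 6 gutters: 1155 + 168 = 1323 px.
4 columns + 3 gutters: 4d + 3·25 = 1323.
4d = 1323 − 75 = 1248, so d = 312 px.

312 px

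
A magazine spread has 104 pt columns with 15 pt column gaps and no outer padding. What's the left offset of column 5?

Each column+gutter stride is 119 pt; with no margin, 4 of them is 476 pt.

476 pt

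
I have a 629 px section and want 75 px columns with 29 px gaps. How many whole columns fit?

k columns need k·75 + (k−1)·29 = k·104 − 29.
k·104 − 29 ≤ 629 → k ≤ 658 / 104 ≈ 6.33, so k = 6.

6 columns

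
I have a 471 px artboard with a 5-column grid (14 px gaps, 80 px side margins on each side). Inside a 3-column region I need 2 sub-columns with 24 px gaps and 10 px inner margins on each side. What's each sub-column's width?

68.5 px

Outer content = 471 − 2·80 = 311 px.
5c + 4·14 = 311 → 5c = 255 → c = 51 px.
3-column span = 3·51 + 2·14 = 181 px.
Inner content = 181 − 2·10 = 161 px.
2 columns + 1 gap: 2d + 1·24 = 161.
2d = 161 − 24 = 137, so d = 68.5 px.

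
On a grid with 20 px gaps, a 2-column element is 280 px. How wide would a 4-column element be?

280 − 1·20 = 260; ÷2 gives c = 130 px.
4-column span = 4·130 + 3·20 = 580 px.

580 px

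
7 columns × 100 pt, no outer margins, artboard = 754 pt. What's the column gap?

9 pt

7·100 + 6g = 754 → 6g = 54 → g = 9 pt.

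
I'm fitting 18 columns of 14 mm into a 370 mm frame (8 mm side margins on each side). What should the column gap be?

Inside the margins: 370 − 16 = 354 mm.
18·14 + 17g = 354 → 17g = 102 → g = 6 mm.

6 mm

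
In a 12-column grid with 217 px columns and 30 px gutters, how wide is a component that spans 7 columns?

7-column span = 7·217 + 6·30 = 1699 px.

1699 px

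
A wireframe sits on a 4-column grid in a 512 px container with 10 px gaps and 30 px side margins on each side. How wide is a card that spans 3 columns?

Subtract both margins: 512 − 2·30 = 452 px.
452 − 3·10 = 422; ÷4 gives c = 105.5 px.
3 columns plus 2 gaps: 316.5 + 20 = 336.5 px.

336.5 px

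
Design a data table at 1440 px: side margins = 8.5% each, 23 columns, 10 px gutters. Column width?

Each margin = 8.5% of 1440 = 122.4 px; content = 1440 − 2·122.4 = 1195.2 px.
1195.2 − 22·10 = 975.2; ÷23 gives c = 42.4 px.

42.4 px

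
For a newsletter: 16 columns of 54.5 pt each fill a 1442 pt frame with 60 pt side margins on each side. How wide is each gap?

30 pt

Content width = 1442 − 2·60 = 1322 pt.
16·54.5 + 15g = 1322 → 15g = 450 → g = 30 pt.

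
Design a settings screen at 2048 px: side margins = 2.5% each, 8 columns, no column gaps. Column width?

243.2 px

2048 × (1 − 2·2.5%) = 2048 × 95% = 1945.6 px for the columns.
1945.6 / 8 = 243.2 px per column.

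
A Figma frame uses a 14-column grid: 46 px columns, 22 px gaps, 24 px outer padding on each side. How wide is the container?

Container = 2·24 + 14·46 + 13·22 = 48 + 644 + 286 = 978 px.

978 px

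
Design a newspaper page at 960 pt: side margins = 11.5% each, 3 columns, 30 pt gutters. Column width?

226.4 pt

960 × (1 − 2·11.5%) = 960 × 77% = 739.2 pt for the columns.
739.2 − 2·30 = 679.2; ÷3 gives c = 226.4 pt.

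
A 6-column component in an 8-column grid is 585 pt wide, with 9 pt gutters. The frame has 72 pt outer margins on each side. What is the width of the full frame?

Subtracting 5 gutters of 9 leaves 540 for 6 columns, so c = 90 pt.
Frame = 2·72 + 8·90 + 7·9 = 144 + 720 + 63 = 927 pt.

927 pt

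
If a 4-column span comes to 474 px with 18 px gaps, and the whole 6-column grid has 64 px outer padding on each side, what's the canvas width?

848 px

Subtracting 3 gaps of 18 leaves 420 for 4 columns, so c = 105 px.
Adding margins, columns and gutters: 128 + 630 + 90 = 848 px.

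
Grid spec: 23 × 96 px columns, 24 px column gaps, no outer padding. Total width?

Summing: 2208 + 528 = 2736 px.

2736 px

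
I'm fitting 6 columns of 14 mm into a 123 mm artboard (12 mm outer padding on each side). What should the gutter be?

Content width = 123 − 2·12 = 99 mm.
6·14 + 5g = 99 → 5g = 15 → g = 3 mm.

3 mm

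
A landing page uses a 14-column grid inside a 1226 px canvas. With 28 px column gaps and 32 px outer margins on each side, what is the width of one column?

57 px

Inside the margins: 1226 − 64 = 1162 px.
Subtracting 13 column gaps of 28 leaves 798 for 14 columns, so c = 57 px.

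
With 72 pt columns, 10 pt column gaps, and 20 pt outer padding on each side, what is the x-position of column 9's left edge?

676 pt

Column 9 starts at margin + 8·(column + gutter) = 20 + 8·82 = 676 pt.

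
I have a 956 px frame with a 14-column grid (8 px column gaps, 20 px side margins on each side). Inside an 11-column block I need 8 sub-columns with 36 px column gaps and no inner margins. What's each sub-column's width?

58.25 px

Take off 40 px of margins, leaving 916 px.
Subtracting 13 column gaps of 8 leaves 812 for 14 columns, so c = 58 px.
Span of 11: 11·58 + 10·8 = 638 + 80 = 718 px.
8 columns + 7 column gaps: 8d + 7·36 = 718.
8d = 718 − 252 = 466, so d = 58.25 px.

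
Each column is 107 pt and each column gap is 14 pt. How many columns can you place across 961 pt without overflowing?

8 columns

8 columns: 8·107 + 7·14 = 954 pt ≤ 961.
9 columns: 1075 pt > 961. So 8.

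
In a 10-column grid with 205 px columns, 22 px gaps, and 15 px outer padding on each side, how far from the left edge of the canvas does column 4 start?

696 px

Each column+gutter stride is 227 px; 3 of them past the 15 px margin is 15 + 681 = 696 px.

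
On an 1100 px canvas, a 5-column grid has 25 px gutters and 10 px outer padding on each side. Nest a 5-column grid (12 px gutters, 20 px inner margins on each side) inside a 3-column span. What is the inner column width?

Take off 20 px of margins, leaving 1080 px.
5c + 4·25 = 1080 → 5c = 980 → c = 196 px.
3-column span = 3·196 + 2·25 = 638 px.
Inner content = 638 − 2·20 = 598 px.
Subtracting 4 gutters of 12 leaves 550 for 5 columns, so d = 110 px.

110 px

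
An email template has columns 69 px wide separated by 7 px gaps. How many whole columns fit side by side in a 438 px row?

Each extra column adds 69 + 7 = 76 px.
(438 + 7) / 76 = 5.86, so 5 columns fit.

5 columns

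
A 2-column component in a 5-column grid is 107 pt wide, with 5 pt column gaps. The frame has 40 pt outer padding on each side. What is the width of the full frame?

355 pt

2 columns + 1 column gap: 2c + 1·5 = 107.
2c = 107 − 5 = 102, so c = 51 pt.
Frame = 2·40 + 5·51 + 4·5 = 80 + 255 + 20 = 355 pt.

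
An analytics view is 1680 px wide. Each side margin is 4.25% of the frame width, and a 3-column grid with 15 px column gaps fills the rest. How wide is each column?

502.4 px

Each margin = 4.25% of 1680 = 71.4 px; content = 1680 − 2·71.4 = 1537.2 px.
3 columns + 2 column gaps: 3c + 2·15 = 1537.2.
3c = 1537.2 − 30 = 1507.2, so c = 502.4 px.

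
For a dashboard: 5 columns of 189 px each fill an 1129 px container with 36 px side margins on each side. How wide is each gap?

28 px

Content width = 1129 − 2·36 = 1057 px.
5 columns take 5·189 = 945 px; remaining 112 splits into 4 gaps.
g = 112 / 4 = 28 px.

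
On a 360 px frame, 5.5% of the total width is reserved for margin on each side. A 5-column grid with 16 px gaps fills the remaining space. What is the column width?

Margins: 5.5% × 360 = 19.8 px each, so content = 360 − 39.6 = 320.4 px.
320.4 − 4·16 = 256.4; ÷5 gives c = 51.28 px.

51.28 px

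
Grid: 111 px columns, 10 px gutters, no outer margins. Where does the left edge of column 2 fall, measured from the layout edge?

Before column 2: 1 column + 1 gutter.
Offset = 1·(111 + 10) = 1·121 = 121 px.

121 px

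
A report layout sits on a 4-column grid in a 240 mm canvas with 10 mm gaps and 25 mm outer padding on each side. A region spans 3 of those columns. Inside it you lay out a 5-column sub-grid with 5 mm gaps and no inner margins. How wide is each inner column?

24 mm

Outer content = 240 − 2·25 = 190 mm.
190 − 3·10 = 160; ÷4 gives c = 40 mm.
3 columns plus 2 gaps: 120 + 20 = 140 mm.
Subtracting 4 gaps of 5 leaves 120 for 5 columns, so d = 24 mm.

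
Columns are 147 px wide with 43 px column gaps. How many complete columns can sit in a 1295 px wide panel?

7 columns

7 columns: 7·147 + 6·43 = 1287 px ≤ 1295.
8 columns: 1477 px > 1295. So 7.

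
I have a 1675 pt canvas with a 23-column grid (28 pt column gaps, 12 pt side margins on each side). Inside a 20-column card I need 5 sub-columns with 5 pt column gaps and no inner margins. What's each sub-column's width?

282.4 pt

Subtract both margins: 1675 − 2·12 = 1651 pt.
23c + 22·28 = 1651 → 23c = 1035 → c = 45 pt.
20 columns plus 19 column gaps: 900 + 532 = 1432 pt.
5 columns + 4 column gaps: 5d + 4·5 = 1432.
5d = 1432 − 20 = 1412, so d = 282.4 pt.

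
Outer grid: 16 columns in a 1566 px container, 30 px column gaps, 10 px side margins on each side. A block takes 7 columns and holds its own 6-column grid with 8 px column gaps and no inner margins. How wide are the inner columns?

Outer content = 1566 − 2·10 = 1546 px.
16 columns + 15 column gaps: 16c + 15·30 = 1546.
16c = 1546 − 450 = 1096, so c = 68.5 px.
7 columns plus 6 column gaps: 479.5 + 180 = 659.5 px.
6 columns + 5 column gaps: 6d + 5·8 = 659.5.
6d = 659.5 − 40 = 619.5, so d = 103.25 px.

103.25 px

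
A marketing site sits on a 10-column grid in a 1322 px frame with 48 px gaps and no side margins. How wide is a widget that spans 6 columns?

774 px

10 columns + 9 gaps: 10c + 9·48 = 1322.
10c = 1322 − 432 = 890, so c = 89 px.
6-column span = 6·89 + 5·48 = 774 px.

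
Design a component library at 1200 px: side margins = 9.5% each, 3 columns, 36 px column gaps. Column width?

1200 × (1 − 2·9.5%) = 1200 × 81% = 972 px for the columns.
Subtracting 2 column gaps of 36 leaves 900 for 3 columns, so c = 300 px.

300 px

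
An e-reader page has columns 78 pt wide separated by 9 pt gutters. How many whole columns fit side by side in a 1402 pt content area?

16 columns

16 columns: 16·78 + 15·9 = 1383 pt ≤ 1402.
17 columns: 1470 pt > 1402. So 16.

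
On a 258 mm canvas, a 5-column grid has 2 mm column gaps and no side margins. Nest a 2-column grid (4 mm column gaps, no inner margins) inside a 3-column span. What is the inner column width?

5c + 4·2 = 258 → 5c = 250 → c = 50 mm.
3 columns plus 2 column gaps: 150 + 4 = 154 mm.
2d + 1·4 = 154 → 2d = 150 → d = 75 mm.

75 mm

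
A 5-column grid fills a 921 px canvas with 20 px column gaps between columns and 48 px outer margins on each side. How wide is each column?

Content width = 921 − 2·48 = 825 px.
825 − 4·20 = 745; ÷5 gives c = 149 px.

149 px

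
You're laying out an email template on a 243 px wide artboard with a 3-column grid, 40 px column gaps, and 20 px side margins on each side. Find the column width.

Inside the margins: 243 − 40 = 203 px.
Subtracting 2 column gaps of 40 leaves 123 for 3 columns, so c = 41 px.

41 px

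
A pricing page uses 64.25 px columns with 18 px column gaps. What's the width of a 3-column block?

Span of 3: 3·64.25 + 2·18 = 192.75 + 36 = 228.75 px.

228.75 px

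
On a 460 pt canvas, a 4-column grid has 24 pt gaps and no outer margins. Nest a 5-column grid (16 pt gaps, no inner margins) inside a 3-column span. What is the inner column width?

55 pt

4c + 3·24 = 460 → 4c = 388 → c = 97 pt.
Span of 3: 3·97 + 2·24 = 291 + 48 = 339 pt.
Subtracting 4 gaps of 16 leaves 275 for 5 columns, so d = 55 pt.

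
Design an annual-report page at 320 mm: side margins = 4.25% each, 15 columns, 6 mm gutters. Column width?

13.92 mm

320 × (1 − 2·4.25%) = 320 × 91.5% = 292.8 mm for the columns.
Subtracting 14 gutters of 6 leaves 208.8 for 15 columns, so c = 13.92 mm.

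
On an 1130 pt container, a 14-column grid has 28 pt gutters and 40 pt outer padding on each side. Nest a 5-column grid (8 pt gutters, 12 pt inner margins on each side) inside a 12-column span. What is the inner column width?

168 pt

Inside the margins: 1130 − 80 = 1050 pt.
1050 − 13·28 = 686; ÷14 gives c = 49 pt.
12 columns plus 11 gutters: 588 + 308 = 896 pt.
Inner content = 896 − 2·12 = 872 pt.
872 − 4·8 = 840; ÷5 gives d = 168 pt.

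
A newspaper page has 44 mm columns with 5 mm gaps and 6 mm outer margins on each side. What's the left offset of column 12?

545 mm

Each column+gutter stride is 49 mm; 11 of them past the 6 mm margin is 6 + 539 = 545 mm.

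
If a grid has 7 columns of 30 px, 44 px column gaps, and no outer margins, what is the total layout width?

474 px

Summing: 210 + 264 = 474 px.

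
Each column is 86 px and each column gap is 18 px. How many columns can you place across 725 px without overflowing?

7 columns

Each extra column adds 86 + 18 = 104 px.
(725 + 18) / 104 = 7.14, so 7 columns fit.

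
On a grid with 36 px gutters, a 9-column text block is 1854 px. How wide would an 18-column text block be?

3744 px

9c + 8·36 = 1854 → 9c = 1566 → c = 174 px.
18 columns plus 17 gutters: 3132 + 612 = 3744 px.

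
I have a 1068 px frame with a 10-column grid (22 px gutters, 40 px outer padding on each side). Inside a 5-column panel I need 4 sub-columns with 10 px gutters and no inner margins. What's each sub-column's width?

Inside the margins: 1068 − 80 = 988 px.
10c + 9·22 = 988 → 10c = 790 → c = 79 px.
5 columns plus 4 gutters: 395 + 88 = 483 px.
483 − 3·10 = 453; ÷4 gives d = 113.25 px.

113.25 px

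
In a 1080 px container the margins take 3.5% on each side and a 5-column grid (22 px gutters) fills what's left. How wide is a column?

183.28 px

Each margin = 3.5% of 1080 = 37.8 px; content = 1080 − 2·37.8 = 1004.4 px.
1004.4 − 4·22 = 916.4; ÷5 gives c = 183.28 px.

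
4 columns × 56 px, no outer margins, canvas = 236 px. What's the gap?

Columns use 224 px, leaving 12 px across 3 gaps = 4 px each.

4 px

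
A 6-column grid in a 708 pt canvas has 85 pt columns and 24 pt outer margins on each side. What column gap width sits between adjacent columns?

Inside the margins: 708 − 48 = 660 pt.
Columns use 510 pt, leaving 150 pt across 5 column gaps = 30 pt each.

30 pt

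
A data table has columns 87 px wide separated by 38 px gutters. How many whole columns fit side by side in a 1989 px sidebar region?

16 columns

k columns need k·87 + (k−1)·38 = k·125 − 38.
k·125 − 38 ≤ 1989 → k ≤ 2027 / 125 ≈ 16.22, so k = 16.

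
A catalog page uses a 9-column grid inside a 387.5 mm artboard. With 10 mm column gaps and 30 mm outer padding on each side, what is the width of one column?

27.5 mm

Take off 60 mm of margins, leaving 327.5 mm.
327.5 − 8·10 = 247.5; ÷9 gives c = 27.5 mm.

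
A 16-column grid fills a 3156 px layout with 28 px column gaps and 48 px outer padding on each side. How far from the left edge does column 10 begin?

1785 px

Take off 96 px of margins, leaving 3060 px.
Subtracting 15 column gaps of 28 leaves 2640 for 16 columns, so c = 165 px.
Column 10 starts at margin + 9·(column + gutter) = 48 + 9·193 = 1785 px.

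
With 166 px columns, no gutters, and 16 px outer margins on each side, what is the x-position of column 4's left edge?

514 px

Before column 4: the margin + 3 columns + 3 gutters.
Offset = 16 + 3·(166 + 0) = 16 + 498 = 514 px.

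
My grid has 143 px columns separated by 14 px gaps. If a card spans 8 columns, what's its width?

1242 px

8-column span = 8·143 + 7·14 = 1242 px.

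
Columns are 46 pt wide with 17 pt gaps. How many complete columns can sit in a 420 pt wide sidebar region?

6 columns

k columns need k·46 + (k−1)·17 = k·63 − 17.
k·63 − 17 ≤ 420 → k ≤ 437 / 63 ≈ 6.94, so k = 6.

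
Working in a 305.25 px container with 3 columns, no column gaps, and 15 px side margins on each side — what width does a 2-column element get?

Subtract both margins: 305.25 − 2·15 = 275.25 px.
3c = 275.25 → c = 91.75 px.
2-column span = 2·91.75 = 183.5 px.

183.5 px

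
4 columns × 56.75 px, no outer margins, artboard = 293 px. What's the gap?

22 px

Columns use 227 px, leaving 66 px across 3 gaps = 22 px each.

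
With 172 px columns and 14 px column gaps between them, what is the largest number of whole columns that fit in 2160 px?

11 columns

11 columns: 11·172 + 10·14 = 2032 px ≤ 2160.
12 columns: 2218 px > 2160. So 11.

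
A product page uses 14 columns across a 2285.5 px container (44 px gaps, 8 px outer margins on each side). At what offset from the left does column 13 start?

1991 px

Inside the margins: 2285.5 − 16 = 2269.5 px.
Subtracting 13 gaps of 44 leaves 1697.5 for 14 columns, so c = 121.25 px.
Each column+gutter stride is 165.25 px; 12 of them past the 8 px margin is 8 + 1983 = 1991 px.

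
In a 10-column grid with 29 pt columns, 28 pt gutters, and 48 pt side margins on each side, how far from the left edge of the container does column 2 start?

105 pt

Column 2 starts at margin + 1·(column + gutter) = 48 + 1·57 = 105 pt.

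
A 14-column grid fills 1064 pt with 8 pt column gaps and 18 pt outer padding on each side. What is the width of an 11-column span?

806 pt

Take off 36 pt of margins, leaving 1028 pt.
14c + 13·8 = 1028 → 14c = 924 → c = 66 pt.
Span of 11: 11·66 + 10·8 = 726 + 80 = 806 pt.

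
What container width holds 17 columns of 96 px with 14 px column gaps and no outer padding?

Summing: 1632 + 224 = 1856 px.

1856 px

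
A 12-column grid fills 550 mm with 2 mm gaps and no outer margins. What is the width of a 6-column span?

550 − 11·2 = 528; ÷12 gives c = 44 mm.
6-column span = 6·44 + 5·2 = 274 mm.

274 mm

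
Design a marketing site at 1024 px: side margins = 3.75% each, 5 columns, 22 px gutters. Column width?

171.84 px

1024 × (1 − 2·3.75%) = 1024 × 92.5% = 947.2 px for the columns.
5 columns + 4 gutters: 5c + 4·22 = 947.2.
5c = 947.2 − 88 = 859.2, so c = 171.84 px.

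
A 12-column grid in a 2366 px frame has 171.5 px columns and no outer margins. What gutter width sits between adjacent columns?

28 px

12 columns take 12·171.5 = 2058 px; remaining 308 splits into 11 gutters.
g = 308 / 11 = 28 px.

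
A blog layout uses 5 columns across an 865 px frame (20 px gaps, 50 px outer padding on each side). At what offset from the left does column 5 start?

678 px

Take off 100 px of margins, leaving 765 px.
5c + 4·20 = 765 → 5c = 685 → c = 137 px.
Column 5 starts at margin + 4·(column + gutter) = 50 + 4·157 = 678 px.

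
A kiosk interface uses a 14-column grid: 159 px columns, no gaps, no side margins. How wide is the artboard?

Artboard = 14·159 = 2226 = 2226 px.

2226 px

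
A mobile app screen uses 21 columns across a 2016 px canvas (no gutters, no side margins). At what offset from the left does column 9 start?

768 px

2016 / 21 = 96 px per column.
Each column+gutter stride is 96 px; with no margin, 8 of them is 768 px.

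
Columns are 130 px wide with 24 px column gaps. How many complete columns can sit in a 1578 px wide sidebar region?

10 columns

10 columns: 10·130 + 9·24 = 1516 px ≤ 1578.
11 columns: 1670 px > 1578. So 10.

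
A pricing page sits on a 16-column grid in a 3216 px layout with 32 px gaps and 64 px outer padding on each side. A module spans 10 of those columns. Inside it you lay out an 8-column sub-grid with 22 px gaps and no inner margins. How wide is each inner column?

220.5 px

Outer content = 3216 − 2·64 = 3088 px.
3088 − 15·32 = 2608; ÷16 gives c = 163 px.
10 columns plus 9 gaps: 1630 + 288 = 1918 px.
1918 − 7·22 = 1764; ÷8 gives d = 220.5 px.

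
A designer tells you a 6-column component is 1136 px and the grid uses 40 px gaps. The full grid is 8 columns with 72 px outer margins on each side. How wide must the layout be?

6 columns + 5 gaps: 6c + 5·40 = 1136.
6c = 1136 − 200 = 936, so c = 156 px.
Adding margins, columns and gutters: 144 + 1248 + 280 = 1672 px.

1672 px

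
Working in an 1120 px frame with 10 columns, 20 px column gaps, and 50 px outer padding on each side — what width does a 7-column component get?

Content width = 1120 − 2·50 = 1020 px.
1020 − 9·20 = 840; ÷10 gives c = 84 px.
7-column span = 7·84 + 6·20 = 708 px.

708 px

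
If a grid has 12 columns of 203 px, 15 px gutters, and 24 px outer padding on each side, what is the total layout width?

Layout = 2·24 + 12·203 + 11·15 = 48 + 2436 + 165 = 2649 px.

2649 px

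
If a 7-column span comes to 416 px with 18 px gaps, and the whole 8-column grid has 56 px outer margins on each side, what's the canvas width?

7 columns + 6 gaps: 7c + 6·18 = 416.
7c = 416 − 108 = 308, so c = 44 px.
Canvas = 2·56 + 8·44 + 7·18 = 112 + 352 + 126 = 590 px.

590 px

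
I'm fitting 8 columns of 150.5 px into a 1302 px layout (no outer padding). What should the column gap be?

8 columns take 8·150.5 = 1204 px; remaining 98 splits into 7 column gaps.
g = 98 / 7 = 14 px.

14 px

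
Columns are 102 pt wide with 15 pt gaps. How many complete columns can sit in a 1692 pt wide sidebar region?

14 columns

14 columns: 14·102 + 13·15 = 1623 pt ≤ 1692.
15 columns: 1740 pt > 1692. So 14.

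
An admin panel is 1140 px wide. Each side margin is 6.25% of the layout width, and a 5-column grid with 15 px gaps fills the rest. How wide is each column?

1140 × (1 − 2·6.25%) = 1140 × 87.5% = 997.5 px for the columns.
Subtracting 4 gaps of 15 leaves 937.5 for 5 columns, so c = 187.5 px.

187.5 px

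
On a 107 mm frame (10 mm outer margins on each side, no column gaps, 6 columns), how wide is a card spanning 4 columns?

Take off 20 mm of margins, leaving 87 mm.
87 / 6 = 14.5 mm per column.
With no column gaps, 4 columns span 4·14.5 = 58 mm.

58 mm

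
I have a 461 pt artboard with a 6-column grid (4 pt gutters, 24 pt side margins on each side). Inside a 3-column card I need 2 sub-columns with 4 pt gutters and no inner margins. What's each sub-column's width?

100.25 pt

Outer content = 461 − 2·24 = 413 pt.
413 − 5·4 = 393; ÷6 gives c = 65.5 pt.
3-column span = 3·65.5 + 2·4 = 204.5 pt.
2 columns + 1 gutter: 2d + 1·4 = 204.5.
2d = 204.5 − 4 = 200.5, so d = 100.25 pt.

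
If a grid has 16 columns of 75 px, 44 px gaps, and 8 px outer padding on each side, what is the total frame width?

1876 px

Adding margins, columns and gutters: 16 + 1200 + 660 = 1876 px.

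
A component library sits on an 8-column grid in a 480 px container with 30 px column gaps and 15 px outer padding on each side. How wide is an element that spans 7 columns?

Take off 30 px of margins, leaving 450 px.
8 columns + 7 column gaps: 8c + 7·30 = 450.
8c = 450 − 210 = 240, so c = 30 px.
Span of 7: 7·30 + 6·30 = 210 + 180 = 390 px.

390 px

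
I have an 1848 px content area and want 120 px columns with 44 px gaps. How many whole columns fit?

11 columns: 11·120 + 10·44 = 1760 px ≤ 1848.
12 columns: 1924 px > 1848. So 11.

11 columns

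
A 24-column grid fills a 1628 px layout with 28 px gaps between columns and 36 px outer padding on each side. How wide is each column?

Inside the margins: 1628 − 72 = 1556 px.
Subtracting 23 gaps of 28 leaves 912 for 24 columns, so c = 38 px.

38 px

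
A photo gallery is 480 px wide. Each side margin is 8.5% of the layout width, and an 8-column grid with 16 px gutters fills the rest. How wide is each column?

Each margin = 8.5% of 480 = 40.8 px; content = 480 − 2·40.8 = 398.4 px.
398.4 − 7·16 = 286.4; ÷8 gives c = 35.8 px.

35.8 px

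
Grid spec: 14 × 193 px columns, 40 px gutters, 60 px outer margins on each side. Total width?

3342 px

Adding margins, columns and gutters: 120 + 2702 + 520 = 3342 px.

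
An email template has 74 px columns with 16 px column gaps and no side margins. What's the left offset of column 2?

90 px

Each column+gutter stride is 90 px; with no margin, 1 of them is 90 px.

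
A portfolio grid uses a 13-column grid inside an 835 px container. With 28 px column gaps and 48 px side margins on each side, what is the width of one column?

Content width = 835 − 2·48 = 739 px.
13c + 12·28 = 739 → 13c = 403 → c = 31 px.

31 px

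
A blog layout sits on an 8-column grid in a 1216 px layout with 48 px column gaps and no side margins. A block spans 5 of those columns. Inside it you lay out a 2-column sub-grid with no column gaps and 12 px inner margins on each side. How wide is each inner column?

359 px

1216 − 7·48 = 880; ÷8 gives c = 110 px.
Span of 5: 5·110 + 4·48 = 550 + 192 = 742 px.
Inner content = 742 − 2·12 = 718 px.
718 / 2 = 359 px per column.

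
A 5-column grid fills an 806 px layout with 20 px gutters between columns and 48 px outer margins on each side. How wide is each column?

Take off 96 px of margins, leaving 710 px.
710 − 4·20 = 630; ÷5 gives c = 126 px.

126 px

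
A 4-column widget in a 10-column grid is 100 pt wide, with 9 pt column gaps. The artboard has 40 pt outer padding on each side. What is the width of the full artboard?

343.5 pt

Subtracting 3 column gaps of 9 leaves 73 for 4 columns, so c = 18.25 pt.
Artboard = 2·40 + 10·18.25 + 9·9 = 80 + 182.5 + 81 = 343.5 pt.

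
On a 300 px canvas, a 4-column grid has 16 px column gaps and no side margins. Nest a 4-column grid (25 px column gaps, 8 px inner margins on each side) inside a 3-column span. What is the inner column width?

32.5 px

300 − 3·16 = 252; ÷4 gives c = 63 px.
3 columns plus 2 column gaps: 189 + 32 = 221 px.
Inner content = 221 − 2·8 = 205 px.
Subtracting 3 column gaps of 25 leaves 130 for 4 columns, so d = 32.5 px.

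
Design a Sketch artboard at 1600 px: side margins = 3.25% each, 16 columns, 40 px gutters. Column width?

Margins: 3.25% × 1600 = 52 px each, so content = 1600 − 104 = 1496 px.
Subtracting 15 gutters of 40 leaves 896 for 16 columns, so c = 56 px.

56 px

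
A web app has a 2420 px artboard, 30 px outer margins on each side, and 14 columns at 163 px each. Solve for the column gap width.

6 px

Content width = 2420 − 2·30 = 2360 px.
14·163 + 13g = 2360 → 13g = 78 → g = 6 px.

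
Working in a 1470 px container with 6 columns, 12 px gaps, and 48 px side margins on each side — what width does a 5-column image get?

Inside the margins: 1470 − 96 = 1374 px.
Subtracting 5 gaps of 12 leaves 1314 for 6 columns, so c = 219 px.
Span of 5: 5·219 + 4·12 = 1095 + 48 = 1143 px.

1143 px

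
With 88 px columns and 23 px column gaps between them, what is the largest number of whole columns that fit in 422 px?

Each extra column adds 88 + 23 = 111 px.
(422 + 23) / 111 = 4.01, so 4 columns fit.

4 columns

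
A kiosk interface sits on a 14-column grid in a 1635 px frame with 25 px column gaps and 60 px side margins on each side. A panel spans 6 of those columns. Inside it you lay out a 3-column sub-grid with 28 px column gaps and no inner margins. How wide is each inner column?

Subtract both margins: 1635 − 2·60 = 1515 px.
14c + 13·25 = 1515 → 14c = 1190 → c = 85 px.
6-column span = 6·85 + 5·25 = 635 px.
Subtracting 2 column gaps of 28 leaves 579 for 3 columns, so d = 193 px.

193 px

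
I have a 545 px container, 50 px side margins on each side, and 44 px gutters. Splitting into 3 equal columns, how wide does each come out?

Take off 100 px of margins, leaving 445 px.
Subtracting 2 gutters of 44 leaves 357 for 3 columns, so c = 119 px.

119 px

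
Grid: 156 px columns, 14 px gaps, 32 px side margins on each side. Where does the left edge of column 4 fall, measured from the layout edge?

542 px

Before column 4: the margin + 3 columns + 3 gaps.
Offset = 32 + 3·(156 + 14) = 32 + 510 = 542 px.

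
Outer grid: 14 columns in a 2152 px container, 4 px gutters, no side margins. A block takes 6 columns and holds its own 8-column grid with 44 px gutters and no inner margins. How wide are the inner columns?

14c + 13·4 = 2152 → 14c = 2100 → c = 150 px.
6 columns plus 5 gutters: 900 + 20 = 920 px.
Subtracting 7 gutters of 44 leaves 612 for 8 columns, so d = 76.5 px.

76.5 px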